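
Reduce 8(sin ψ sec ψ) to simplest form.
8(sin ψ sec ψ) = 8(tan ψ) (using Reciprocal + quotient)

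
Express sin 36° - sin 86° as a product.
sin 36° - sin 86° = 2 cos(61°) sin(-25°)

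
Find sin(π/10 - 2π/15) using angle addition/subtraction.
sin(π/10 - 2π/15) = sin π/10 cos 2π/15 - cos π/10 sin 2π/15 = -0.1045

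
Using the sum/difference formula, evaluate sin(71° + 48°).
sin(71° + 48°) = sin 71° cos 48° + cos 71° sin 48° = 0.8746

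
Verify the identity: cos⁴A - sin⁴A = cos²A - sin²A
LHS = (cos²A - sin²A)(cos²A + sin²A) = (cos²A - sin²A) · 1 = cos²A - sin²A = RHS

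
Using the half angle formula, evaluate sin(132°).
sin(132°) = √((1 - cos 264°)/2) = 0.7431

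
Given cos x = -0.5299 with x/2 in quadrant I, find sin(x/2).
sin(x/2) = ±√((1 - cos x)/2); positive since x/2 ∈ QI, so sin(x/2) = 0.8746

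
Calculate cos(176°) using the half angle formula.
cos(176°) = -√((1 + cos 352°)/2) = -0.9976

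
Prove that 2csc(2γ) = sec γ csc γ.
LHS = 2/sin(2γ) = 2/(2 sin γ cos γ) = 1/(sin γ cos γ) = (1/cos γ)(1/sin γ) = sec γ csc γ = RHS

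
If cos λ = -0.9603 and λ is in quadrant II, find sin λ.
sin λ = 0.279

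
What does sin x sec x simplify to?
sin x sec x = tan x (using Reciprocal + quotient)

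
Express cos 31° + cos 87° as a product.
cos 31° + cos 87° = 2 cos(59°) cos(-28°)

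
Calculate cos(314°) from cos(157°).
cos(314°) = cos²157° - sin²157° = 0.6947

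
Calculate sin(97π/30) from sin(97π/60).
sin(97π/30) = 2 sin 97π/60 cos 97π/60 = -0.6691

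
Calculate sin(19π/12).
sin(19π/12) = -(√6+√2)/4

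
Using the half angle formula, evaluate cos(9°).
cos(9°) = √((1 + cos 18°)/2) = 0.9877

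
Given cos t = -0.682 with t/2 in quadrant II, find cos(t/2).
cos(t/2) = ±√((1 + cos t)/2); negative since t/2 ∈ QII, so cos(t/2) = -0.3987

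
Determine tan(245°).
tan(245°) = 2.145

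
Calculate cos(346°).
cos(346°) = 0.9703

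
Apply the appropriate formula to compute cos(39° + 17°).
cos(39° + 17°) = cos 39° cos 17° - sin 39° sin 17° = 0.5592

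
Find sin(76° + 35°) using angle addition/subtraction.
sin(76° + 35°) = sin 76° cos 35° + cos 76° sin 35° = 0.9336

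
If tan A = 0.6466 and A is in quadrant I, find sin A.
sin A = 0.543 (using tan²A + 1 = sec²A)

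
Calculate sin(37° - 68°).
sin(37° - 68°) = sin 37° cos 68° - cos 37° sin 68° = -0.515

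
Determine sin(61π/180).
sin(61π/180) = 0.8746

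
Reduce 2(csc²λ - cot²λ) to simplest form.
2(csc²λ - cot²λ) = 2 (using Pythagorean identity)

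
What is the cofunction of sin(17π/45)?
sin(17π/45) = cos(π/2 - 17π/45) = cos(11π/90)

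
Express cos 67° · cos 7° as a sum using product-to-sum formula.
cos 67° cos 7° = (1/2)[cos(67°-7°) + cos(67°+7°)]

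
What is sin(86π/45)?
sin(86π/45) = -0.2756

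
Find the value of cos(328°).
cos(328°) = 0.848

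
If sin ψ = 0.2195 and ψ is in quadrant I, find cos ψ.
cos ψ = 0.9756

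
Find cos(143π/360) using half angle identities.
cos(143π/360) = √((1 + cos 143π/180)/2) = 0.3173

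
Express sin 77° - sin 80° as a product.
sin 77° - sin 80° = 2 cos(78.5°) sin(-1.5°)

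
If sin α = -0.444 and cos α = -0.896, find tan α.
tan α = sin α / cos α = 0.4955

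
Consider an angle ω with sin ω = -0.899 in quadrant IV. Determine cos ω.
cos ω = √(1 - sin²ω) = 0.4379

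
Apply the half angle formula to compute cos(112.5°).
cos(112.5°) = -√((1 + cos 225°)/2) = -0.3827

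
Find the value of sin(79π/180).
sin(79π/180) = 0.9816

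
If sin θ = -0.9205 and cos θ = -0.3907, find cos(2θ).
cos(2θ) = cos²θ - sin²θ = -0.6947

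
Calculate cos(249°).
cos(249°) = -0.3584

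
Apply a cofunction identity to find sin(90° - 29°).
sin(90° - 29°) = cos(29°) = 0.8746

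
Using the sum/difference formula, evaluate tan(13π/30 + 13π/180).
tan(13π/30 + 13π/180) = (tan 13π/30 + tan 13π/180)/(1 - tan 13π/30 tan 13π/180) = -57.29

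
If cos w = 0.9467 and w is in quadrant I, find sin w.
sin w = 0.3221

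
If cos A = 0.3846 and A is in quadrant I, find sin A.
sin A = 0.9231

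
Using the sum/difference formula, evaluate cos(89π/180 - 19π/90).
cos(89π/180 - 19π/90) = cos 89π/180 cos 19π/90 + sin 89π/180 sin 19π/90 = 0.6293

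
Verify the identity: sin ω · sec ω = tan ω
LHS = sin ω · (1/cos ω) = sin ω/cos ω = tan ω = RHS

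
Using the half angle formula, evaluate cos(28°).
cos(28°) = √((1 + cos 56°)/2) = 0.8829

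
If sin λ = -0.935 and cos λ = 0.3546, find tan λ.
tan λ = sin λ / cos λ = -2.637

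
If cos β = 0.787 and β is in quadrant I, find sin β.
sin β = 0.617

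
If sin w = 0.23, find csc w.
csc w = 1/sin w = 4.348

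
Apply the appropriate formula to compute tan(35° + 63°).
tan(35° + 63°) = (tan 35° + tan 63°)/(1 - tan 35° tan 63°) = -7.115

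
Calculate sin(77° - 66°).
sin(77° - 66°) = sin 77° cos 66° - cos 77° sin 66° = 0.1908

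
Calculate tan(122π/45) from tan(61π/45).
tan(122π/45) = 2 tan 61π/45 / (1 - tan²61π/45) = -1.28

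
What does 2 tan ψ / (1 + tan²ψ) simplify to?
2 tan ψ / (1 + tan²ψ) = sin(2ψ) (using Double angle)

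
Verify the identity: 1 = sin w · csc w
RHS = sin w · (1/sin w) = 1 = LHS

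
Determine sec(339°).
sec(339°) = 1.071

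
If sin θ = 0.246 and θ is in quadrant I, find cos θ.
cos θ = 0.9693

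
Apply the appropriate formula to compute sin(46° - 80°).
sin(46° - 80°) = sin 46° cos 80° - cos 46° sin 80° = -0.5592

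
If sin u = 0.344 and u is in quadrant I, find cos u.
cos u = 0.939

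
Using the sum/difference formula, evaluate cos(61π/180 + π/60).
cos(61π/180 + π/60) = cos 61π/180 cos π/60 - sin 61π/180 sin π/60 = 0.4384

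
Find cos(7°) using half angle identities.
cos(7°) = √((1 + cos 14°)/2) = 0.9925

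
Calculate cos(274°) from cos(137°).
cos(274°) = 2cos²137° - 1 = 0.06976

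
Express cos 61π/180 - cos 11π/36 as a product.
cos 61π/180 - cos 11π/36 = -2 sin(29π/90) sin(π/60)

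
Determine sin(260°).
sin(260°) = -0.9848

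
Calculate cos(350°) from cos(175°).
cos(350°) = cos²175° - sin²175° = 0.9848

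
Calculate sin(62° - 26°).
sin(62° - 26°) = sin 62° cos 26° - cos 62° sin 26° = 0.5878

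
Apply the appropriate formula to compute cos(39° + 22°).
cos(39° + 22°) = cos 39° cos 22° - sin 39° sin 22° = 0.4848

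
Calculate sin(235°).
sin(235°) = -0.8192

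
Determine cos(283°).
cos(283°) = 0.225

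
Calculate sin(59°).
sin(59°) = 0.8572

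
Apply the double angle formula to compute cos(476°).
cos(476°) = cos²238° - sin²238° = -0.4384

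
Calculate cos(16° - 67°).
cos(16° - 67°) = cos 16° cos 67° + sin 16° sin 67° = 0.6293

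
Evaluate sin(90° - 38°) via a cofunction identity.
sin(90° - 38°) = cos(38°) = 0.788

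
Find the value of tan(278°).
tan(278°) = -7.115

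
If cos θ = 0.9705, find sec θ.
sec θ = 1/cos θ = 1.03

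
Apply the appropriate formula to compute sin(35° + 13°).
sin(35° + 13°) = sin 35° cos 13° + cos 35° sin 13° = 0.7431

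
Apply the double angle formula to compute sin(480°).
sin(480°) = 2 sin 240° cos 240° = √3/2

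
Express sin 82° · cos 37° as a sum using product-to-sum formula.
sin 82° cos 37° = (1/2)[sin(82°+37°) + sin(82°-37°)]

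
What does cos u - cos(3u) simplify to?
cos u - cos(3u) = 2 sin(2u) sin u (using Sum-to-product)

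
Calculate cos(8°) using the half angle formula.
cos(8°) = √((1 + cos 16°)/2) = 0.9903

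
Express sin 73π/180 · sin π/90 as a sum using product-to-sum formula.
sin 73π/180 sin π/90 = (1/2)[cos(73π/180-π/90) - cos(73π/180+π/90)]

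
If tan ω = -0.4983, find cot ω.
cot ω = 1/tan ω = -2.007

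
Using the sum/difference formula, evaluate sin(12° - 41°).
sin(12° - 41°) = sin 12° cos 41° - cos 12° sin 41° = -0.4848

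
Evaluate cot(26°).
cot(26°) = 2.05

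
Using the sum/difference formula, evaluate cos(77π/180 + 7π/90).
cos(77π/180 + 7π/90) = cos 77π/180 cos 7π/90 - sin 77π/180 sin 7π/90 = -0.01745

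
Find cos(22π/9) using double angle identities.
cos(22π/9) = 2cos²11π/9 - 1 = 0.1736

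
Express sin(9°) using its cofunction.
sin(9°) = cos(90° - 9°) = cos(81°)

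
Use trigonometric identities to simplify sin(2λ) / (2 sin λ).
sin(2λ) / (2 sin λ) = cos λ (using Double angle)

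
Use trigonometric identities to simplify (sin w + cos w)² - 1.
(sin w + cos w)² - 1 = sin(2w) (using Pythagorean + double angle)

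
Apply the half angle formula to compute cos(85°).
cos(85°) = √((1 + cos 170°)/2) = 0.08716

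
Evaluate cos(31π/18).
cos(31π/18) = 0.6428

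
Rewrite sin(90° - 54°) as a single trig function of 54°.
sin(90° - 54°) = cos(54°)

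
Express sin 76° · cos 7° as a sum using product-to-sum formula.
sin 76° cos 7° = (1/2)[sin(76°+7°) + sin(76°-7°)]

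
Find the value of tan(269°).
tan(269°) = 57.29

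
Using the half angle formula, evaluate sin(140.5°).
sin(140.5°) = √((1 - cos 281°)/2) = 0.6361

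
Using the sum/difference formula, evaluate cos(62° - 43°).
cos(62° - 43°) = cos 62° cos 43° + sin 62° sin 43° = 0.9455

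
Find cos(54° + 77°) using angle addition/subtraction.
cos(54° + 77°) = cos 54° cos 77° - sin 54° sin 77° = -0.6561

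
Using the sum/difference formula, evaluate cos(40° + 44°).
cos(40° + 44°) = cos 40° cos 44° - sin 40° sin 44° = 0.1045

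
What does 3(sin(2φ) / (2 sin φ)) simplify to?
3(sin(2φ) / (2 sin φ)) = 3(cos φ) (using Double angle)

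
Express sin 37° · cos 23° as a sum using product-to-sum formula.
sin 37° cos 23° = (1/2)[sin(37°+23°) + sin(37°-23°)]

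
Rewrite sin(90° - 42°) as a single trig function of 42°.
sin(90° - 42°) = cos(42°)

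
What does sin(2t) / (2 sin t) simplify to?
sin(2t) / (2 sin t) = cos t (using Double angle)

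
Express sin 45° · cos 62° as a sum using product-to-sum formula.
sin 45° cos 62° = (1/2)[sin(45°+62°) + sin(45°-62°)]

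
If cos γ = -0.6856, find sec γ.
sec γ = 1/cos γ = -1.459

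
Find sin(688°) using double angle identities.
sin(688°) = 2 sin 344° cos 344° = -0.5299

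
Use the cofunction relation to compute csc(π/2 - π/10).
csc(π/2 - π/10) = sec(π/10) = 1.051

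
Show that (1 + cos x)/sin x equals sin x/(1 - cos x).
RHS = sin x(1 + cos x) / ((1 - cos x)(1 + cos x)) = sin x(1 + cos x) / (1 - cos²x) = sin x(1 + cos x) / sin²x = (1 + cos x)/sin x = LHS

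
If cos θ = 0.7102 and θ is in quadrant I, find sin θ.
sin θ = 0.704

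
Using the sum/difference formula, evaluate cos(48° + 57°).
cos(48° + 57°) = cos 48° cos 57° - sin 48° sin 57° = -(√6-√2)/4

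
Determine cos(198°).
cos(198°) = -0.9511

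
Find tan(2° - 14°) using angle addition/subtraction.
tan(2° - 14°) = (tan 2° - tan 14°)/(1 + tan 2° tan 14°) = -0.2126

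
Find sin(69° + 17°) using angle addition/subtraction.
sin(69° + 17°) = sin 69° cos 17° + cos 69° sin 17° = 0.9976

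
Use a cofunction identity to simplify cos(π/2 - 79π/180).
cos(π/2 - 79π/180) = sin(79π/180)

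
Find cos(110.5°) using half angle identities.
cos(110.5°) = -√((1 + cos 221°)/2) = -0.3502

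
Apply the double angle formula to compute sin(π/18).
sin(π/18) = 2 sin π/36 cos π/36 = 0.1736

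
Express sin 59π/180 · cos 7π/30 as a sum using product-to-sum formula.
sin 59π/180 cos 7π/30 = (1/2)[sin(59π/180+7π/30) + sin(59π/180-7π/30)]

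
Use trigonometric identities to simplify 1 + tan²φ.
1 + tan²φ = sec²φ (using Pythagorean identity)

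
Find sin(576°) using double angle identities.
sin(576°) = 2 sin 288° cos 288° = -0.5878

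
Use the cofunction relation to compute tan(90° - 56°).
tan(90° - 56°) = cot(56°) = 0.6745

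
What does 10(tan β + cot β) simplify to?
10(tan β + cot β) = 10(sec β csc β) (using Quotient identities)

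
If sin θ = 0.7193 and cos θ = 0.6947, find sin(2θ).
sin(2θ) = 2 sin θ cos θ = 0.9994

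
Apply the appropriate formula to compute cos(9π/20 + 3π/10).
cos(9π/20 + 3π/10) = cos 9π/20 cos 3π/10 - sin 9π/20 sin 3π/10 = -√2/2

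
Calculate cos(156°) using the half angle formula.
cos(156°) = -√((1 + cos 312°)/2) = -0.9135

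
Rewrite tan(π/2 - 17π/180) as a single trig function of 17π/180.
tan(π/2 - 17π/180) = cot(17π/180)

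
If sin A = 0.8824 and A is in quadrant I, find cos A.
cos A = 0.4705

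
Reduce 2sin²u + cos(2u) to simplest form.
2sin²u + cos(2u) = 1 (using Double angle)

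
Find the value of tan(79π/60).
tan(79π/60) = 1.54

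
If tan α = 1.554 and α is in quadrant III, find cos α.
cos α = -0.5411 (using tan²α + 1 = sec²α)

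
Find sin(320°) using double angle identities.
sin(320°) = 2 sin 160° cos 160° = -0.6428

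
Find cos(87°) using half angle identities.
cos(87°) = √((1 + cos 174°)/2) = 0.05234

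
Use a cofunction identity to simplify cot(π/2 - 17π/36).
cot(π/2 - 17π/36) = tan(17π/36)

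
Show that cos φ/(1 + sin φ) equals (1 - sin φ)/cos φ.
RHS = (1 - sin φ)(1 + sin φ) / (cos φ(1 + sin φ)) = (1 - sin²φ) / (cos φ(1 + sin φ)) = cos²φ / (cos φ(1 + sin φ)) = cos φ/(1 + sin φ) = LHS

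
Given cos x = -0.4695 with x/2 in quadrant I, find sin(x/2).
sin(x/2) = ±√((1 - cos x)/2); positive since x/2 ∈ QI, so sin(x/2) = 0.8572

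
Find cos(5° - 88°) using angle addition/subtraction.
cos(5° - 88°) = cos 5° cos 88° + sin 5° sin 88° = 0.1219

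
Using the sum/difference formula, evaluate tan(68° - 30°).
tan(68° - 30°) = (tan 68° - tan 30°)/(1 + tan 68° tan 30°) = 0.7813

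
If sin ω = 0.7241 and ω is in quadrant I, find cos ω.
cos ω = 0.6897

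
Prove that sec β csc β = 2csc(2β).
RHS = 2/sin(2β) = 2/(2 sin β cos β) = 1/(sin β cos β) = (1/cos β)(1/sin β) = sec β csc β = LHS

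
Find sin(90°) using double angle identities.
sin(90°) = 2 sin 45° cos 45° = 1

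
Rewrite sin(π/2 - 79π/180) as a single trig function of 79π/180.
sin(π/2 - 79π/180) = cos(79π/180)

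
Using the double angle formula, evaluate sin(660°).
sin(660°) = 2 sin 330° cos 330° = -√3/2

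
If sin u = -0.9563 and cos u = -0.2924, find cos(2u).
cos(2u) = cos²u - sin²u = -0.829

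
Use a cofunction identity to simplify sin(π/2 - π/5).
sin(π/2 - π/5) = cos(π/5)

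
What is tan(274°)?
tan(274°) = -14.3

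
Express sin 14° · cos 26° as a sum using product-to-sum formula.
sin 14° cos 26° = (1/2)[sin(14°+26°) + sin(14°-26°)]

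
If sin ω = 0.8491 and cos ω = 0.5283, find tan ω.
tan ω = sin ω / cos ω = 1.607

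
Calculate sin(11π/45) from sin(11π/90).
sin(11π/45) = 2 sin 11π/90 cos 11π/90 = 0.6947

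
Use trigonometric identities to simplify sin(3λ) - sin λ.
sin(3λ) - sin λ = 2 cos(2λ) sin λ (using Sum-to-product)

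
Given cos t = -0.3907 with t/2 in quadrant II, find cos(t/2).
cos(t/2) = ±√((1 + cos t)/2); negative since t/2 ∈ QII, so cos(t/2) = -0.552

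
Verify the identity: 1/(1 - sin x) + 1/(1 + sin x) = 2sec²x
LHS = [(1 + sin x) + (1 - sin x)] / [(1 - sin x)(1 + sin x)] = 2/(1 - sin²x) = 2/cos²x = 2sec²x = RHS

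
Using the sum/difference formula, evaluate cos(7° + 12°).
cos(7° + 12°) = cos 7° cos 12° - sin 7° sin 12° = 0.9455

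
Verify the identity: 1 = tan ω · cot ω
RHS = (sin ω/cos ω) · (cos ω/sin ω) = 1 = LHS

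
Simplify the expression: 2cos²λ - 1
2cos²λ - 1 = cos(2λ) (using Double angle)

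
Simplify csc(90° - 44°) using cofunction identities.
csc(90° - 44°) = sec(44°)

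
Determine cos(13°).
cos(13°) = 0.9744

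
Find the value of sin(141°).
sin(141°) = 0.6293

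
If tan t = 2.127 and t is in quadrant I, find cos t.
cos t = 0.4255 (using tan²t + 1 = sec²t)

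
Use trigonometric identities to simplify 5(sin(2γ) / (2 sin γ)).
5(sin(2γ) / (2 sin γ)) = 5(cos γ) (using Double angle)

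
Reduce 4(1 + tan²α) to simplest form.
4(1 + tan²α) = 4(sec²α) (using Pythagorean identity)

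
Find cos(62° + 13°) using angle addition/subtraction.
cos(62° + 13°) = cos 62° cos 13° - sin 62° sin 13° = (√6-√2)/4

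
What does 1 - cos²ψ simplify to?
1 - cos²ψ = sin²ψ (using Pythagorean identity)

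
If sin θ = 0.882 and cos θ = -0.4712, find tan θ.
tan θ = sin θ / cos θ = -1.872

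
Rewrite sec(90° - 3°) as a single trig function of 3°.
sec(90° - 3°) = csc(3°)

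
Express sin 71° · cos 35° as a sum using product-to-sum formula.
sin 71° cos 35° = (1/2)[sin(71°+35°) + sin(71°-35°)]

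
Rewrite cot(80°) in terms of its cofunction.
cot(80°) = tan(90° - 80°) = tan(10°)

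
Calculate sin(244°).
sin(244°) = -0.8988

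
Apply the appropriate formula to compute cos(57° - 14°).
cos(57° - 14°) = cos 57° cos 14° + sin 57° sin 14° = 0.7314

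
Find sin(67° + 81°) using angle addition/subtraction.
sin(67° + 81°) = sin 67° cos 81° + cos 67° sin 81° = 0.5299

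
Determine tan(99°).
tan(99°) = -6.314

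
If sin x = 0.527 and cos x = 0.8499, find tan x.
tan x = sin x / cos x = 0.6201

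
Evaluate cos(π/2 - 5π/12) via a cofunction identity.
cos(π/2 - 5π/12) = sin(5π/12) = (√6+√2)/4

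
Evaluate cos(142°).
cos(142°) = -0.788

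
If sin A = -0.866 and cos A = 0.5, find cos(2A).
cos(2A) = cos²A - sin²A = -0.5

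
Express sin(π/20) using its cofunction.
sin(π/20) = cos(π/2 - π/20) = cos(9π/20)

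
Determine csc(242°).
csc(242°) = -1.133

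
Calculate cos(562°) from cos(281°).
cos(562°) = cos²281° - sin²281° = -0.9272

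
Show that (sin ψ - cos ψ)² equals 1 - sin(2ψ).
LHS = sin²ψ - 2 sin ψ cos ψ + cos²ψ = (sin²ψ + cos²ψ) - 2 sin ψ cos ψ = 1 - sin(2ψ) = RHS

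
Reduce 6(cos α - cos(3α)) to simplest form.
6(cos α - cos(3α)) = 6(2 sin(2α) sin α) (using Sum-to-product)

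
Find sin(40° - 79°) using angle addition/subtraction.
sin(40° - 79°) = sin 40° cos 79° - cos 40° sin 79° = -0.6293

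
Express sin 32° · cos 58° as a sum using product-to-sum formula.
sin 32° cos 58° = (1/2)[sin(32°+58°) + sin(32°-58°)]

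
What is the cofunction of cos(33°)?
cos(33°) = sin(90° - 33°) = sin(57°)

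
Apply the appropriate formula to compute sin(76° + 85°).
sin(76° + 85°) = sin 76° cos 85° + cos 76° sin 85° = 0.3256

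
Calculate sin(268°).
sin(268°) = -0.9994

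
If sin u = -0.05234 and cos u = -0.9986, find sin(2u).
sin(2u) = 2 sin u cos u = 0.1045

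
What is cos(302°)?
cos(302°) = 0.5299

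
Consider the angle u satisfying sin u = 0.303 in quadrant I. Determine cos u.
cos u = √(1 - sin²u) = 0.953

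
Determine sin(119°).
sin(119°) = 0.8746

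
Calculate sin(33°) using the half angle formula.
sin(33°) = √((1 - cos 66°)/2) = 0.5446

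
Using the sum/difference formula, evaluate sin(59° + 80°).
sin(59° + 80°) = sin 59° cos 80° + cos 59° sin 80° = 0.6561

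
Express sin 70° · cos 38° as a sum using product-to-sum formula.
sin 70° cos 38° = (1/2)[sin(70°+38°) + sin(70°-38°)]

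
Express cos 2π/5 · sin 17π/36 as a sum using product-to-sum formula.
cos 2π/5 sin 17π/36 = (1/2)[sin(2π/5+17π/36) - sin(2π/5-17π/36)]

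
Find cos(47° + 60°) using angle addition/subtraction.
cos(47° + 60°) = cos 47° cos 60° - sin 47° sin 60° = -0.2924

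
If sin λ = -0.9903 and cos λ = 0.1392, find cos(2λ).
cos(2λ) = cos²λ - sin²λ = -0.9613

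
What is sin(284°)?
sin(284°) = -0.9703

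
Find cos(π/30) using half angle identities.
cos(π/30) = √((1 + cos π/15)/2) = 0.9945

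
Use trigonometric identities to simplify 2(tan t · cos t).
2(tan t · cos t) = 2(sin t) (using Quotient identity)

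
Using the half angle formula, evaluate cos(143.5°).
cos(143.5°) = -√((1 + cos 287°)/2) = -0.8039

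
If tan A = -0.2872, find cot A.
cot A = 1/tan A = -3.482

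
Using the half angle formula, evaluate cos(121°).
cos(121°) = -√((1 + cos 242°)/2) = -0.515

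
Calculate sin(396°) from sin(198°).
sin(396°) = 2 sin 198° cos 198° = 0.5878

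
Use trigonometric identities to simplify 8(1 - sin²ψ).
8(1 - sin²ψ) = 8(cos²ψ) (using Pythagorean identity)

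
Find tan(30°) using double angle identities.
tan(30°) = 2 tan 15° / (1 - tan²15°) = √3/3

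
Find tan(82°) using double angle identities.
tan(82°) = 2 tan 41° / (1 - tan²41°) = 7.115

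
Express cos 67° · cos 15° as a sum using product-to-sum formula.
cos 67° cos 15° = (1/2)[cos(67°-15°) + cos(67°+15°)]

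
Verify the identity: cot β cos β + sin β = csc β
LHS = cos²β/sin β + sin β = (cos²β + sin²β)/sin β = 1/sin β = csc β = RHS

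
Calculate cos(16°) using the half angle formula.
cos(16°) = √((1 + cos 32°)/2) = 0.9613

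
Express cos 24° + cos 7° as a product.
cos 24° + cos 7° = 2 cos(15.5°) cos(8.5°)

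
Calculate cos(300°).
cos(300°) = 1/2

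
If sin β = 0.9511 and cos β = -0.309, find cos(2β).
cos(2β) = cos²β - sin²β = -0.8091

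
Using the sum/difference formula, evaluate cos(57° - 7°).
cos(57° - 7°) = cos 57° cos 7° + sin 57° sin 7° = 0.6428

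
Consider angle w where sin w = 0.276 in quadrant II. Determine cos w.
cos w = ±√(1 - sin²w) = -0.9612 (negative in QII)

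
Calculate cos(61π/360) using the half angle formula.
cos(61π/360) = √((1 + cos 61π/180)/2) = 0.8616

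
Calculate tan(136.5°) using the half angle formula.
tan(136.5°) = sin 273° / (1 + cos 273°) = -0.949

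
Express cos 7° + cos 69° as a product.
cos 7° + cos 69° = 2 cos(38°) cos(-31°)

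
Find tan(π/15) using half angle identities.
tan(π/15) = sin 2π/15 / (1 + cos 2π/15) = 0.2126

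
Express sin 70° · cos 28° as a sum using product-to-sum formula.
sin 70° cos 28° = (1/2)[sin(70°+28°) + sin(70°-28°)]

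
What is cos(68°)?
cos(68°) = 0.3746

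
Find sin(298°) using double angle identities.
sin(298°) = 2 sin 149° cos 149° = -0.8829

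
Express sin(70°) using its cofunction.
sin(70°) = cos(90° - 70°) = cos(20°)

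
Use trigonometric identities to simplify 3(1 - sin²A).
3(1 - sin²A) = 3(cos²A) (using Pythagorean identity)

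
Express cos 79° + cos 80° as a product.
cos 79° + cos 80° = 2 cos(79.5°) cos(-0.5°)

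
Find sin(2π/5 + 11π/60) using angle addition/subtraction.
sin(2π/5 + 11π/60) = sin 2π/5 cos 11π/60 + cos 2π/5 sin 11π/60 = (√6+√2)/4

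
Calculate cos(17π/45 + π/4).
cos(17π/45 + π/4) = cos 17π/45 cos π/4 - sin 17π/45 sin π/4 = -0.3907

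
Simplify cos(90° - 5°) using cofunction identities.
cos(90° - 5°) = sin(5°)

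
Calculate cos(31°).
cos(31°) = 0.8572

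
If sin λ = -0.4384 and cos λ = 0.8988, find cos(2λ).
cos(2λ) = cos²λ - sin²λ = 0.6156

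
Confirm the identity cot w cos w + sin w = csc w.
LHS = cos²w/sin w + sin w = (cos²w + sin²w)/sin w = 1/sin w = csc w = RHS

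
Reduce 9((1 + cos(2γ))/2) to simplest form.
9((1 + cos(2γ))/2) = 9(cos²γ) (using Power reduction)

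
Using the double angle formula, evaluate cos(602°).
cos(602°) = cos²301° - sin²301° = -0.4695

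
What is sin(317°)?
sin(317°) = -0.682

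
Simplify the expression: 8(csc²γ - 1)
8(csc²γ - 1) = 8(cot²γ) (using Pythagorean identity)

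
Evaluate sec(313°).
sec(313°) = 1.466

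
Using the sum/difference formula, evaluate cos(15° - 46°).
cos(15° - 46°) = cos 15° cos 46° + sin 15° sin 46° = 0.8572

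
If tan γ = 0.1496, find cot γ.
cot γ = 1/tan γ = 6.684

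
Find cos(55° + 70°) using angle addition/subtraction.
cos(55° + 70°) = cos 55° cos 70° - sin 55° sin 70° = -0.5736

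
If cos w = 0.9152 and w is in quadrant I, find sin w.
sin w = 0.403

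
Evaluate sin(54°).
sin(54°) = 0.809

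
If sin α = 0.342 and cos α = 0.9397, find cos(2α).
cos(2α) = cos²α - sin²α = 0.7661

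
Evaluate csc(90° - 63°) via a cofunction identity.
csc(90° - 63°) = sec(63°) = 2.203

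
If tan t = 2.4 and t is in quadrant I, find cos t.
cos t = 0.3846 (using tan²t + 1 = sec²t)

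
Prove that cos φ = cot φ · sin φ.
RHS = (cos φ/sin φ) · sin φ = cos φ = LHS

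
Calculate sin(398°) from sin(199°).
sin(398°) = 2 sin 199° cos 199° = 0.6157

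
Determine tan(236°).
tan(236°) = 1.483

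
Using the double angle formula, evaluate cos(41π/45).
cos(41π/45) = cos²41π/90 - sin²41π/90 = -0.9613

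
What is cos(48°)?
cos(48°) = 0.6691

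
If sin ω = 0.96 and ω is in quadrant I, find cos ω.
cos ω = 0.28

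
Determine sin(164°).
sin(164°) = 0.2756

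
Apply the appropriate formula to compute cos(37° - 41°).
cos(37° - 41°) = cos 37° cos 41° + sin 37° sin 41° = 0.9976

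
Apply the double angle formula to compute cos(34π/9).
cos(34π/9) = cos²17π/9 - sin²17π/9 = 0.766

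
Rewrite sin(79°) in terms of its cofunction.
sin(79°) = cos(90° - 79°) = cos(11°)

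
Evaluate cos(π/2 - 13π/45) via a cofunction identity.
cos(π/2 - 13π/45) = sin(13π/45) = 0.788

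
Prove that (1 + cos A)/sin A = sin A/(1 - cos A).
RHS = sin A(1 + cos A) / ((1 - cos A)(1 + cos A)) = sin A(1 + cos A) / (1 - cos²A) = sin A(1 + cos A) / sin²A = (1 + cos A)/sin A = LHS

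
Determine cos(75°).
cos(75°) = (√6-√2)/4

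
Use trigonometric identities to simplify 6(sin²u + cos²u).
6(sin²u + cos²u) = 6 (using Pythagorean identity)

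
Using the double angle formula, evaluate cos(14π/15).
cos(14π/15) = cos²7π/15 - sin²7π/15 = -0.9781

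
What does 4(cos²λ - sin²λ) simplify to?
4(cos²λ - sin²λ) = 4(cos(2λ)) (using Double angle)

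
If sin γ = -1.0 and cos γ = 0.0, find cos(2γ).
cos(2γ) = cos²γ - sin²γ = -1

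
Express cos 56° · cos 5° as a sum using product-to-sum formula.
cos 56° cos 5° = (1/2)[cos(56°-5°) + cos(56°+5°)]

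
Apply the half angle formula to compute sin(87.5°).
sin(87.5°) = √((1 - cos 175°)/2) = 0.999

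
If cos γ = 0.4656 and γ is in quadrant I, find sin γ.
sin γ = 0.885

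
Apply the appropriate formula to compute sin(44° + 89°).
sin(44° + 89°) = sin 44° cos 89° + cos 44° sin 89° = 0.7314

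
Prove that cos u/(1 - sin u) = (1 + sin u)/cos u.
RHS = (1 + sin u)(1 - sin u) / (cos u(1 - sin u)) = (1 - sin²u) / (cos u(1 - sin u)) = cos²u / (cos u(1 - sin u)) = cos u/(1 - sin u) = LHS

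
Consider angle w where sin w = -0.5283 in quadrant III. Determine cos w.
cos w = ±√(1 - sin²w) = -0.8491 (negative in QIII)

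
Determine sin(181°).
sin(181°) = -0.01745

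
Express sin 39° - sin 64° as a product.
sin 39° - sin 64° = 2 cos(51.5°) sin(-12.5°)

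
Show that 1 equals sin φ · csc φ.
RHS = sin φ · (1/sin φ) = 1 = LHS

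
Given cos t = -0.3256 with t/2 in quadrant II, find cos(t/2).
cos(t/2) = ±√((1 + cos t)/2); negative since t/2 ∈ QII, so cos(t/2) = -0.5807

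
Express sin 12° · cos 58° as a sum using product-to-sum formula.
sin 12° cos 58° = (1/2)[sin(12°+58°) + sin(12°-58°)]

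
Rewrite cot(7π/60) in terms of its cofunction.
cot(7π/60) = tan(π/2 - 7π/60) = tan(23π/60)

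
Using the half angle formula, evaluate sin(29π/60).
sin(29π/60) = √((1 - cos 29π/30)/2) = 0.9986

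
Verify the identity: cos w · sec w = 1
LHS = cos w · (1/cos w) = 1 = RHS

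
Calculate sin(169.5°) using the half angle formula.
sin(169.5°) = √((1 - cos 339°)/2) = 0.1822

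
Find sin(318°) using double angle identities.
sin(318°) = 2 sin 159° cos 159° = -0.6691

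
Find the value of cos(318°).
cos(318°) = 0.7431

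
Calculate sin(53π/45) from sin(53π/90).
sin(53π/45) = 2 sin 53π/90 cos 53π/90 = -0.5299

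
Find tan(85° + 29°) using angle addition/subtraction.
tan(85° + 29°) = (tan 85° + tan 29°)/(1 - tan 85° tan 29°) = -2.246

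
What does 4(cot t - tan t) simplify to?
4(cot t - tan t) = 4(2 cot(2t)) (using Double angle)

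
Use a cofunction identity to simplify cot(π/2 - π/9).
cot(π/2 - π/9) = tan(π/9)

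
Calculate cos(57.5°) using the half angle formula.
cos(57.5°) = √((1 + cos 115°)/2) = 0.5373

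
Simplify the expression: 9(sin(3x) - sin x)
9(sin(3x) - sin x) = 9(2 cos(2x) sin x) (using Sum-to-product)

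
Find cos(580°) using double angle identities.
cos(580°) = 1 - 2sin²290° = -0.766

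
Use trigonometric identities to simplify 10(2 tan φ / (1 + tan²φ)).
10(2 tan φ / (1 + tan²φ)) = 10(sin(2φ)) (using Double angle)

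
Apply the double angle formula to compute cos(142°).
cos(142°) = cos²71° - sin²71° = -0.788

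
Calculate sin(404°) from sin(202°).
sin(404°) = 2 sin 202° cos 202° = 0.6947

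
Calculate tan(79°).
tan(79°) = 5.145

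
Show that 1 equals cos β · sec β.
RHS = cos β · (1/cos β) = 1 = LHS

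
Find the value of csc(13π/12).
csc(13π/12) = -3.864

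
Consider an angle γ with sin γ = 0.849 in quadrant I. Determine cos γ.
cos γ = √(1 - sin²γ) = 0.5284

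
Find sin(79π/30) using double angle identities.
sin(79π/30) = 2 sin 79π/60 cos 79π/60 = 0.9135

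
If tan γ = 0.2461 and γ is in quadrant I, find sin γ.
sin γ = 0.239 (using tan²γ + 1 = sec²γ)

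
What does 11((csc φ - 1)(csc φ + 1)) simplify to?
11((csc φ - 1)(csc φ + 1)) = 11(cot²φ) (using Diff. of squares)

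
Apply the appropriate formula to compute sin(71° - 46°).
sin(71° - 46°) = sin 71° cos 46° - cos 71° sin 46° = 0.4226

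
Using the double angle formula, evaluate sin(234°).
sin(234°) = 2 sin 117° cos 117° = -0.809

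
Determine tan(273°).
tan(273°) = -19.08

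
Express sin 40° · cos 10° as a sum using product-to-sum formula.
sin 40° cos 10° = (1/2)[sin(40°+10°) + sin(40°-10°)]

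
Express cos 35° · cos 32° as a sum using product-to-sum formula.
cos 35° cos 32° = (1/2)[cos(35°-32°) + cos(35°+32°)]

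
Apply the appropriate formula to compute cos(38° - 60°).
cos(38° - 60°) = cos 38° cos 60° + sin 38° sin 60° = 0.9272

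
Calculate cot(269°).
cot(269°) = 0.01746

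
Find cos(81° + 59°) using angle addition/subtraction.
cos(81° + 59°) = cos 81° cos 59° - sin 81° sin 59° = -0.766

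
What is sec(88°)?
sec(88°) = 28.65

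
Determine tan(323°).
tan(323°) = -0.7536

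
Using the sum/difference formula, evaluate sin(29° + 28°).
sin(29° + 28°) = sin 29° cos 28° + cos 29° sin 28° = 0.8387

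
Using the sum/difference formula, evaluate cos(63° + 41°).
cos(63° + 41°) = cos 63° cos 41° - sin 63° sin 41° = -0.2419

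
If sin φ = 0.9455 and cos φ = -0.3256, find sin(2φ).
sin(2φ) = 2 sin φ cos φ = -0.6157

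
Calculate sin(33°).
sin(33°) = 0.5446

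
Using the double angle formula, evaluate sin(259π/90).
sin(259π/90) = 2 sin 259π/180 cos 259π/180 = 0.3746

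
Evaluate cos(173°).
cos(173°) = -0.9925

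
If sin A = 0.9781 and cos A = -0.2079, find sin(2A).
sin(2A) = 2 sin A cos A = -0.4067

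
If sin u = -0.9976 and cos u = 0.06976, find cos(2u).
cos(2u) = cos²u - sin²u = -0.9903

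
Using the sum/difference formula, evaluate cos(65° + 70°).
cos(65° + 70°) = cos 65° cos 70° - sin 65° sin 70° = -√2/2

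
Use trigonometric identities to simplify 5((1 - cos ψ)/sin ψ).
5((1 - cos ψ)/sin ψ) = 5(tan(ψ/2)) (using Half angle)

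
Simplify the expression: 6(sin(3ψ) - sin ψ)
6(sin(3ψ) - sin ψ) = 6(2 cos(2ψ) sin ψ) (using Sum-to-product)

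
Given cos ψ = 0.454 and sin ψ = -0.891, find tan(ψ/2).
tan(ψ/2) = sin ψ / (1 + cos ψ) = -0.6128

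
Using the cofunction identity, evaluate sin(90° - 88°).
sin(90° - 88°) = cos(88°) = 0.0349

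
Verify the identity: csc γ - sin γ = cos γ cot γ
LHS = 1/sin γ - sin γ = (1 - sin²γ)/sin γ = cos²γ/sin γ = cos γ · (cos γ/sin γ) = cos γ cot γ = RHS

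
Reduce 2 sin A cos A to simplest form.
2 sin A cos A = sin(2A) (using Double angle)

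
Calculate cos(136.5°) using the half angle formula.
cos(136.5°) = -√((1 + cos 273°)/2) = -0.7254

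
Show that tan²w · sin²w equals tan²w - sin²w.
RHS = sin²w/cos²w - sin²w = sin²w(1/cos²w - 1) = sin²w · (1 - cos²w)/cos²w = sin²w · sin²w/cos²w = sin²w · tan²w = LHS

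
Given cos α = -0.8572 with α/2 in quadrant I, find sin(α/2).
sin(α/2) = ±√((1 - cos α)/2); positive since α/2 ∈ QI, so sin(α/2) = 0.9636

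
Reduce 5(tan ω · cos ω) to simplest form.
5(tan ω · cos ω) = 5(sin ω) (using Quotient identity)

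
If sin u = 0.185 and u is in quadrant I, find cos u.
cos u = 0.9827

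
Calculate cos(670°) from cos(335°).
cos(670°) = cos²335° - sin²335° = 0.6428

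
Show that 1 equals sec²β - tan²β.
RHS = 1/cos²β - sin²β/cos²β = (1 - sin²β)/cos²β = cos²β/cos²β = 1 = LHS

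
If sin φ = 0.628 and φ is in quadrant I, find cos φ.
cos φ = 0.7782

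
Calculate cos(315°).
cos(315°) = √2/2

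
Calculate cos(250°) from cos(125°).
cos(250°) = cos²125° - sin²125° = -0.342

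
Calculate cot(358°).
cot(358°) = -28.64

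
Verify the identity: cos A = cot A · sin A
RHS = (cos A/sin A) · sin A = cos A = LHS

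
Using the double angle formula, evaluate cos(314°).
cos(314°) = cos²157° - sin²157° = 0.6947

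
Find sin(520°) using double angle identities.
sin(520°) = 2 sin 260° cos 260° = 0.342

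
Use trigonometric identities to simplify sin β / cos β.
sin β / cos β = tan β (using Quotient identity)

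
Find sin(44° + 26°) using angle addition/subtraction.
sin(44° + 26°) = sin 44° cos 26° + cos 44° sin 26° = 0.9397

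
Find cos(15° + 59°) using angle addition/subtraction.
cos(15° + 59°) = cos 15° cos 59° - sin 15° sin 59° = 0.2756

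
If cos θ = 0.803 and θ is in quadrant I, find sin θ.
sin θ = 0.596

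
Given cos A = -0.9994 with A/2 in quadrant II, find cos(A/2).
cos(A/2) = ±√((1 + cos A)/2); negative since A/2 ∈ QII, so cos(A/2) = -0.01732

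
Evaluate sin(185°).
sin(185°) = -0.08716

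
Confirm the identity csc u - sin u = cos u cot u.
LHS = 1/sin u - sin u = (1 - sin²u)/sin u = cos²u/sin u = cos u · (cos u/sin u) = cos u cot u = RHS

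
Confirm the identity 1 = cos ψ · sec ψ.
RHS = cos ψ · (1/cos ψ) = 1 = LHS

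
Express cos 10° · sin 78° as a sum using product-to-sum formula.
cos 10° sin 78° = (1/2)[sin(10°+78°) - sin(10°-78°)]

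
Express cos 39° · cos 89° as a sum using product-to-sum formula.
cos 39° cos 89° = (1/2)[cos(39°-89°) + cos(39°+89°)]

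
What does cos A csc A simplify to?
cos A csc A = cot A (using Reciprocal + quotient)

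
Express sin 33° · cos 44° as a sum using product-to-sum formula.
sin 33° cos 44° = (1/2)[sin(33°+44°) + sin(33°-44°)]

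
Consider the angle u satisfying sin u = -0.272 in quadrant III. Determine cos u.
cos u = ±√(1 - sin²u) = -0.9623 (negative in QIII)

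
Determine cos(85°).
cos(85°) = 0.08716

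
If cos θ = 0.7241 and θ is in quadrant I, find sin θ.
sin θ = 0.6897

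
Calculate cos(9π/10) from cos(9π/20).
cos(9π/10) = cos²9π/20 - sin²9π/20 = -0.9511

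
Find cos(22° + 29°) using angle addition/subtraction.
cos(22° + 29°) = cos 22° cos 29° - sin 22° sin 29° = 0.6293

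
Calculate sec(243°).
sec(243°) = -2.203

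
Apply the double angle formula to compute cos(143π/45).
cos(143π/45) = cos²143π/90 - sin²143π/90 = -0.848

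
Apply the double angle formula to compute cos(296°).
cos(296°) = cos²148° - sin²148° = 0.4384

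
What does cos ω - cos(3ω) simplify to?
cos ω - cos(3ω) = 2 sin(2ω) sin ω (using Sum-to-product)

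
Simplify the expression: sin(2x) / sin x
sin(2x) / sin x = 2 cos x (using Double angle)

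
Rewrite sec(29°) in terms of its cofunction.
sec(29°) = csc(90° - 29°) = csc(61°)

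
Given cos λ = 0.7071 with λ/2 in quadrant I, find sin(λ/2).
sin(λ/2) = ±√((1 - cos λ)/2); positive since λ/2 ∈ QI, so sin(λ/2) = 0.3827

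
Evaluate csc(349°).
csc(349°) = -5.241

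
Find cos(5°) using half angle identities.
cos(5°) = √((1 + cos 10°)/2) = 0.9962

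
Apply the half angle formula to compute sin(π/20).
sin(π/20) = √((1 - cos π/10)/2) = 0.1564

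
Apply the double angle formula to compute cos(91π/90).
cos(91π/90) = cos²91π/180 - sin²91π/180 = -0.9994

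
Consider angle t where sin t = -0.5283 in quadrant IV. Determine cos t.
cos t = √(1 - sin²t) = 0.8491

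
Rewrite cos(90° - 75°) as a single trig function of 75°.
cos(90° - 75°) = sin(75°)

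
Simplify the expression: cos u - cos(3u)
cos u - cos(3u) = 2 sin(2u) sin u (using Sum-to-product)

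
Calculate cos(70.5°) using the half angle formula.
cos(70.5°) = √((1 + cos 141°)/2) = 0.3338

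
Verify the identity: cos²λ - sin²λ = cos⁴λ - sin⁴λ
RHS = (cos²λ - sin²λ)(cos²λ + sin²λ) = (cos²λ - sin²λ) · 1 = cos²λ - sin²λ = LHS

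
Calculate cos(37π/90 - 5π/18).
cos(37π/90 - 5π/18) = cos 37π/90 cos 5π/18 + sin 37π/90 sin 5π/18 = 0.9135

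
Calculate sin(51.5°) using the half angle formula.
sin(51.5°) = √((1 - cos 103°)/2) = 0.7826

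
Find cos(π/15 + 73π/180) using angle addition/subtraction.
cos(π/15 + 73π/180) = cos π/15 cos 73π/180 - sin π/15 sin 73π/180 = 0.08716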